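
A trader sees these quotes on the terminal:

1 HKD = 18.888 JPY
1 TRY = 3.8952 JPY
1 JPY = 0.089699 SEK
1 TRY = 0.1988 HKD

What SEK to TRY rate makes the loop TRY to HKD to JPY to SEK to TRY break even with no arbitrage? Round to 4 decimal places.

2.9690

Known legs of the cycle: 0.1988 × 18.888 × 0.089699 = 0.3368138607456
For no arbitrage the full-cycle product must be 1, so the missing rate is 1 / 0.3368138607456 ≈ 2.968999.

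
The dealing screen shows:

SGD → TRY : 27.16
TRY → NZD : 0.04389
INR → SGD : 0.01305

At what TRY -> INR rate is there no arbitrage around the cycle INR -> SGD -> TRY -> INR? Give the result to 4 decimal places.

Known legs of the cycle: 0.01305 × 27.16 = 0.354438
For no arbitrage the full-cycle product must be 1, so the missing rate is 1 / 0.354438 ≈ 2.821368.

2.8214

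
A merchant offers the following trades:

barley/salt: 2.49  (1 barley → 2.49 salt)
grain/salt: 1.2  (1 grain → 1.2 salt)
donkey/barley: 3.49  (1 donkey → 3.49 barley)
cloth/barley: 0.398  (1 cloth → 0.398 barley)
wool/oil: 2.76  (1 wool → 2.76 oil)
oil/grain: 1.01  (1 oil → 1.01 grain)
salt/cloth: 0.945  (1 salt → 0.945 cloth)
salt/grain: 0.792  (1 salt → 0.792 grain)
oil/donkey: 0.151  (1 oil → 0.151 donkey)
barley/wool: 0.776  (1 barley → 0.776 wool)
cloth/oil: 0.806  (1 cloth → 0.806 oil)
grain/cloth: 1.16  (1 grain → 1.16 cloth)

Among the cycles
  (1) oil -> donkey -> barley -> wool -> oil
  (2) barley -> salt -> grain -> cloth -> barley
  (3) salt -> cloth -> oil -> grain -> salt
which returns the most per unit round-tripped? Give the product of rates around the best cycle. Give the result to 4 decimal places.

(1) 0.151 × 3.49 × 0.776 × 2.76 = 1.12869
(2) 2.49 × 0.792 × 1.16 × 0.398 = 0.91047
(3) 0.945 × 0.806 × 1.01 × 1.2 = 0.92314
Highest is cycle (1) at 1.1287 (>1, arbitrage).

1.1287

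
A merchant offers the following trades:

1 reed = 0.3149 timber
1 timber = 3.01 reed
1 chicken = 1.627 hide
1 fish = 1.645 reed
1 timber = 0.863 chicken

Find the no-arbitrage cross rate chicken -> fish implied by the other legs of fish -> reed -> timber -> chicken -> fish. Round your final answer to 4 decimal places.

2.2369

Known legs of the cycle: 1.645 × 0.3149 × 0.863 = 0.4470430615
For no arbitrage the full-cycle product must be 1, so the missing rate is 1 / 0.4470430615 ≈ 2.236921.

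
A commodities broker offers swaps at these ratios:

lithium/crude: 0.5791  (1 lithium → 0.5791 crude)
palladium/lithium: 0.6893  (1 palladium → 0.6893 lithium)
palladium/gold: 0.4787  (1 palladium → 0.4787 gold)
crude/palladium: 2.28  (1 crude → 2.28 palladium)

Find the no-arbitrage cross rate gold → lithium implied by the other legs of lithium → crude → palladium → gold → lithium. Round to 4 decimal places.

1.5822

Known legs of the cycle: 0.5791 × 2.28 × 0.4787 = 0.6320505876
For no arbitrage the full-cycle product must be 1, so the missing rate is 1 / 0.6320505876 ≈ 1.582152.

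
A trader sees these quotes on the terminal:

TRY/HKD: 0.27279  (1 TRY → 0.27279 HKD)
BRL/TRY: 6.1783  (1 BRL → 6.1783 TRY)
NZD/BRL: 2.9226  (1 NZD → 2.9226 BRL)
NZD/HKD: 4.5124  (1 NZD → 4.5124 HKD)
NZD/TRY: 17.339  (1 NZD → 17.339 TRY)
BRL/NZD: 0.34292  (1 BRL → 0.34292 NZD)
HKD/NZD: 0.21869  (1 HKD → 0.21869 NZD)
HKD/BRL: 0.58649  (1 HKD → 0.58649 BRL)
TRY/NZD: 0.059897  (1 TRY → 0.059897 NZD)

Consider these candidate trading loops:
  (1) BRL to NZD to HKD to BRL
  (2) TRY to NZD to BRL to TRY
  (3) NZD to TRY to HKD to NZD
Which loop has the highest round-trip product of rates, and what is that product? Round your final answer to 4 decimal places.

1.0815

(1) 0.34292 × 4.5124 × 0.58649 = 0.90753
(2) 0.059897 × 2.9226 × 6.1783 = 1.08154
(3) 17.339 × 0.27279 × 0.21869 = 1.03438
Highest is cycle (2) at 1.0815 (>1, arbitrage).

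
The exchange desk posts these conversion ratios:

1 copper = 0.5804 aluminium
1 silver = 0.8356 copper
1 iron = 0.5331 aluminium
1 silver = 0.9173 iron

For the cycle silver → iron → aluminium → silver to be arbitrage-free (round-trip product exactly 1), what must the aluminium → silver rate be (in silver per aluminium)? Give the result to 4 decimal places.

2.0449

Known legs of the cycle: 0.9173 × 0.5331 = 0.48901263
For no arbitrage the full-cycle product must be 1, so the missing rate is 1 / 0.48901263 ≈ 2.044937.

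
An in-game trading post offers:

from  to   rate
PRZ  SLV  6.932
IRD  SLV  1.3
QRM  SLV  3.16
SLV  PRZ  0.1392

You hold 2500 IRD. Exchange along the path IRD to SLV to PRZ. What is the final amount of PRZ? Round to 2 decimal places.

452.40

2500 IRD × 1.3 = 3250 SLV
3250 SLV × 0.1392 = 452.4 PRZ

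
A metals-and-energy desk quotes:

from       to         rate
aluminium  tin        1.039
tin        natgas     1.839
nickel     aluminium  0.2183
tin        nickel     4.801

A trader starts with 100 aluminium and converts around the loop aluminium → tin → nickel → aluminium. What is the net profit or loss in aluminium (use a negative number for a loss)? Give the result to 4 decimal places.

8.8933

100 aluminium × 1.039 = 103.9 tin
103.9 tin × 4.801 = 498.8239 nickel
498.8239 nickel × 0.2183 = 108.89325737 aluminium
Net change: 108.89325737 − 100 = 8.89325737 aluminium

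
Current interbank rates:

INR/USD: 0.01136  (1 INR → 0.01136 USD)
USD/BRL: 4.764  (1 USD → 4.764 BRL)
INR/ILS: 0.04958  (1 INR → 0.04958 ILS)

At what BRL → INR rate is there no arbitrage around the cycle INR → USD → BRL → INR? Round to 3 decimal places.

Known legs of the cycle: 0.01136 × 4.764 = 0.05411904
For no arbitrage the full-cycle product must be 1, so the missing rate is 1 / 0.05411904 ≈ 18.47779.

18.478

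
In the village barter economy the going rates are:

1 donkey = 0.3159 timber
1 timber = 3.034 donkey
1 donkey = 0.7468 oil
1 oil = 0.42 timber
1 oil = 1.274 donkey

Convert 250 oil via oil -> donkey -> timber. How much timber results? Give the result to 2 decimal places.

250 oil × 1.274 = 318.5 donkey
318.5 donkey × 0.3159 = 100.61415 timber

100.61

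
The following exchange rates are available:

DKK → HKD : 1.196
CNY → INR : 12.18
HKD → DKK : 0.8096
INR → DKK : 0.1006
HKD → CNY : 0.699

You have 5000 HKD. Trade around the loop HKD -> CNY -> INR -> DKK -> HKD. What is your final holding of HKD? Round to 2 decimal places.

5000 HKD × 0.699 = 3495 CNY
3495 CNY × 12.18 = 42569.1 INR
42569.1 INR × 0.1006 = 4282.45146 DKK
4282.45146 DKK × 1.196 = 5121.81194616 HKD

5121.81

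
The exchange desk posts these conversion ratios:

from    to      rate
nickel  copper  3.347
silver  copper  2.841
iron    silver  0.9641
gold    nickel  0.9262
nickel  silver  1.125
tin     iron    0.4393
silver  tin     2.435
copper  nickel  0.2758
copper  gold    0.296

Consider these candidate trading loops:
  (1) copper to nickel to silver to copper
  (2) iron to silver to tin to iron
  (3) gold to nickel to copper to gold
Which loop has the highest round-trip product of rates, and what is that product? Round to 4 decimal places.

(1) 0.2758 × 1.125 × 2.841 = 0.88149
(2) 0.9641 × 2.435 × 0.4393 = 1.03129
(3) 0.9262 × 3.347 × 0.296 = 0.91760
Highest is cycle (2) at 1.0313 (>1, arbitrage).

1.0313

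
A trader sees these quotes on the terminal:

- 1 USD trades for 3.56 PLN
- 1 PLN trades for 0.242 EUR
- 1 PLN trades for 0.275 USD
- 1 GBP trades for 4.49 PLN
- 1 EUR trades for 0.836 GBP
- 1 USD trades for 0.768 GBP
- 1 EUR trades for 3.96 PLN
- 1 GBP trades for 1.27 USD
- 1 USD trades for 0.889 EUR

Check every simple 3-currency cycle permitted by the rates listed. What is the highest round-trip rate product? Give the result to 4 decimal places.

PLN→USD→EUR→PLN: 0.275 × 0.889 × 3.96 = 0.96812
PLN→USD→GBP→PLN: 0.275 × 0.768 × 4.49 = 0.94829
USD→EUR→GBP→USD: 0.889 × 0.836 × 1.27 = 0.94387
PLN→EUR→GBP→PLN: 0.242 × 0.836 × 4.49 = 0.90838
Maximum is PLN→USD→EUR→PLN at 0.9681; no arbitrage — every cycle loses value.

0.9681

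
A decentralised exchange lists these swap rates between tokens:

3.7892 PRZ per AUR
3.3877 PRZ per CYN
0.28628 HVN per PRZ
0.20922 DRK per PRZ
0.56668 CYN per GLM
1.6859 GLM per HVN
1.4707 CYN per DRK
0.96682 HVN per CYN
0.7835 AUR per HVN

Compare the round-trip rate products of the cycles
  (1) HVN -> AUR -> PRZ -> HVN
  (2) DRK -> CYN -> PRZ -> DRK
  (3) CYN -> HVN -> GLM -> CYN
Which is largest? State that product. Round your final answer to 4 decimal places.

1.0424

(1) 0.7835 × 3.7892 × 0.28628 = 0.84992
(2) 1.4707 × 3.3877 × 0.20922 = 1.04239
(3) 0.96682 × 1.6859 × 0.56668 = 0.92367
Highest is cycle (2) at 1.0424 (>1, arbitrage).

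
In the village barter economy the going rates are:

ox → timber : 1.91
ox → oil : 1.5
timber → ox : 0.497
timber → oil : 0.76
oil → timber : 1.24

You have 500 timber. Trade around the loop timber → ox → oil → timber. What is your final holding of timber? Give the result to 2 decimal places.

500 timber × 0.497 = 248.5 ox
248.5 ox × 1.5 = 372.75 oil
372.75 oil × 1.24 = 462.21 timber

462.21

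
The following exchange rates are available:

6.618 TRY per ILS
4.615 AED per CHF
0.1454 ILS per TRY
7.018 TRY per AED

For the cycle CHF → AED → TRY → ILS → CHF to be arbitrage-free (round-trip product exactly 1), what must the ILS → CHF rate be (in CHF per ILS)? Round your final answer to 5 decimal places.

Known legs of the cycle: 4.615 × 7.018 × 0.1454 = 4.709225378
For no arbitrage the full-cycle product must be 1, so the missing rate is 1 / 4.709225378 ≈ 0.2123491.

0.21235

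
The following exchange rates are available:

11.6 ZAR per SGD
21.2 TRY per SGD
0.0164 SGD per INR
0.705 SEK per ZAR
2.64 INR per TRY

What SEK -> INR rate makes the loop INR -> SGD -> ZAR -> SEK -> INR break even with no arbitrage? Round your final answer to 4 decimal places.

7.4561

Known legs of the cycle: 0.0164 × 11.6 × 0.705 = 0.1341192
For no arbitrage the full-cycle product must be 1, so the missing rate is 1 / 0.1341192 ≈ 7.456054.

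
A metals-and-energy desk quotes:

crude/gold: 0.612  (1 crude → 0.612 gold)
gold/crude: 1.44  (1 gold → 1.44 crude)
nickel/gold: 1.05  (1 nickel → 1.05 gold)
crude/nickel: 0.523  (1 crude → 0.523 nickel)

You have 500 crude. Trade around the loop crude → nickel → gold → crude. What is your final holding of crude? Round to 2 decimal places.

500 crude × 0.523 = 261.5 nickel
261.5 nickel × 1.05 = 274.575 gold
274.575 gold × 1.44 = 395.388 crude

395.39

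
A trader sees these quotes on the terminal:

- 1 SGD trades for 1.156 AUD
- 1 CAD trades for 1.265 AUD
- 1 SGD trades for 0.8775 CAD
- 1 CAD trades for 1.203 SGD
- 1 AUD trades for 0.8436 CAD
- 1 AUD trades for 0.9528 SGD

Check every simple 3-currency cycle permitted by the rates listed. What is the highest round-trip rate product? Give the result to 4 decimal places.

SGD→AUD→CAD→SGD: 1.156 × 0.8436 × 1.203 = 1.17317
SGD→CAD→AUD→SGD: 0.8775 × 1.265 × 0.9528 = 1.05764
Maximum is SGD→AUD→CAD→SGD at 1.1732; arbitrage exists.

1.1732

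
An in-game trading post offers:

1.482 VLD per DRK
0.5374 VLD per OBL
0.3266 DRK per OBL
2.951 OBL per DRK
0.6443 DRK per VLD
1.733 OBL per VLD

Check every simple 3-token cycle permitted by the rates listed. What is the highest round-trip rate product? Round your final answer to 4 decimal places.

DRK→OBL→VLD→DRK: 2.951 × 0.5374 × 0.6443 = 1.02177
DRK→VLD→OBL→DRK: 1.482 × 1.733 × 0.3266 = 0.83881
Maximum is DRK→OBL→VLD→DRK at 1.0218; arbitrage exists.

1.0218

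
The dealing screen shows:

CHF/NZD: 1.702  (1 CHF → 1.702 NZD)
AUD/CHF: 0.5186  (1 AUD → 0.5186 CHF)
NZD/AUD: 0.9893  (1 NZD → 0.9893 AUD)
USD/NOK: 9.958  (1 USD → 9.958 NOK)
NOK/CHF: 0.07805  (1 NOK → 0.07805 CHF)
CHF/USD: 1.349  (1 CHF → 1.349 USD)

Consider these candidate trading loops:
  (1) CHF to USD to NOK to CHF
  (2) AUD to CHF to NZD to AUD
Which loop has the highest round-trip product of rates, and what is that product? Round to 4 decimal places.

1.0485

(1) 1.349 × 9.958 × 0.07805 = 1.04847
(2) 0.5186 × 1.702 × 0.9893 = 0.87321
Highest is cycle (1) at 1.0485 (>1, arbitrage).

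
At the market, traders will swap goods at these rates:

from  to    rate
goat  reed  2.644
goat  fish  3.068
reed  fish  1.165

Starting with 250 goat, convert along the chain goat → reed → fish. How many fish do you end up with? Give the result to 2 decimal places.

770.07

250 goat × 2.644 = 661 reed
661 reed × 1.165 = 770.065 fish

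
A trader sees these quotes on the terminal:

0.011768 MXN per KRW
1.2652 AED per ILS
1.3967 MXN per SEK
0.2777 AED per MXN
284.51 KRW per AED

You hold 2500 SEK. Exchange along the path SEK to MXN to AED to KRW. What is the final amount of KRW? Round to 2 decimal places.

2500 SEK × 1.3967 = 3491.75 MXN
3491.75 MXN × 0.2777 = 969.658975 AED
969.658975 AED × 284.51 = 275877.67497725 KRW

275877.67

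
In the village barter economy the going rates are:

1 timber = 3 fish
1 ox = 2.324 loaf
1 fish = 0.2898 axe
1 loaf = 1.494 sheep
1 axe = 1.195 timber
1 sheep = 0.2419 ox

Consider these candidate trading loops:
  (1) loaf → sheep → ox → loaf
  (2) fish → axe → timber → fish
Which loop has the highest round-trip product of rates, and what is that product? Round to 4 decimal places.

1.0389

(1) 1.494 × 0.2419 × 2.324 = 0.83989
(2) 0.2898 × 1.195 × 3 = 1.03893
Highest is cycle (2) at 1.0389 (>1, arbitrage).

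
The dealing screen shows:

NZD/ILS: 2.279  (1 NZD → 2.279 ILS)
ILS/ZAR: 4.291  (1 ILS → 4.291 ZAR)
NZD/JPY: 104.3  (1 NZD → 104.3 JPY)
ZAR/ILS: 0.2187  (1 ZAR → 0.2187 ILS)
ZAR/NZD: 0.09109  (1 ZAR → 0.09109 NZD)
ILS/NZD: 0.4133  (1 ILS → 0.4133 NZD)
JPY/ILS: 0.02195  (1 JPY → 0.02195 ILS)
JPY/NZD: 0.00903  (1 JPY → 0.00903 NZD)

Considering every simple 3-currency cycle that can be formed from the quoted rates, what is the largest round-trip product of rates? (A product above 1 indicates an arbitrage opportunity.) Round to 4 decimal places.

0.9462

ILS→NZD→JPY→ILS: 0.4133 × 104.3 × 0.02195 = 0.94620
ZAR→NZD→ILS→ZAR: 0.09109 × 2.279 × 4.291 = 0.89079
Maximum is ILS→NZD→JPY→ILS at 0.9462; no arbitrage — every cycle loses value.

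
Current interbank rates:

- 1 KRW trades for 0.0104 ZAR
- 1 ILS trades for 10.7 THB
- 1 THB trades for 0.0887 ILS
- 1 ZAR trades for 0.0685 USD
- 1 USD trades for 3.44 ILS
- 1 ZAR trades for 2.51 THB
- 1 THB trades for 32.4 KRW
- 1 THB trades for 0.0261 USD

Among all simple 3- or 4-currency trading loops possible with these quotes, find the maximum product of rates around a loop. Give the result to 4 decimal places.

THB→USD→ILS→THB: 0.0261 × 3.44 × 10.7 = 0.96069
THB→KRW→ZAR→THB: 32.4 × 0.0104 × 2.51 = 0.84577
Maximum is THB→USD→ILS→THB at 0.9607; no arbitrage — every cycle loses value.

0.9607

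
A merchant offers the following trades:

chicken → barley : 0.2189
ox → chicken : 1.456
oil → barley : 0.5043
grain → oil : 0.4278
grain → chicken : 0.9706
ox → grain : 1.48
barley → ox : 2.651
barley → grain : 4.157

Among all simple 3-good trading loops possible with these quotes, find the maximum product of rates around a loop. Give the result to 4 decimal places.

barley→grain→oil→barley: 4.157 × 0.4278 × 0.5043 = 0.89683
barley→grain→chicken→barley: 4.157 × 0.9706 × 0.2189 = 0.88321
ox→chicken→barley→ox: 1.456 × 0.2189 × 2.651 = 0.84492
Maximum is barley→grain→oil→barley at 0.8968; no arbitrage — every cycle loses value.

0.8968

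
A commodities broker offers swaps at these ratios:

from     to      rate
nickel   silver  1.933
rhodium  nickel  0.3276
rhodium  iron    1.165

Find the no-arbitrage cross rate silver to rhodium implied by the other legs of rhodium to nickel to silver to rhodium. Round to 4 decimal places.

Known legs of the cycle: 0.3276 × 1.933 = 0.6332508
For no arbitrage the full-cycle product must be 1, so the missing rate is 1 / 0.6332508 ≈ 1.579153.

1.5792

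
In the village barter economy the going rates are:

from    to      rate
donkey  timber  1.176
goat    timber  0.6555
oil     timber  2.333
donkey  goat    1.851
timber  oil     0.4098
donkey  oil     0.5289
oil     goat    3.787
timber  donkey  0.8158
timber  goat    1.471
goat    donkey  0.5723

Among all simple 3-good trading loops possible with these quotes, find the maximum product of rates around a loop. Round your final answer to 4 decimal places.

1.1463

goat→donkey→oil→goat: 0.5723 × 0.5289 × 3.787 = 1.14629
goat→timber→oil→goat: 0.6555 × 0.4098 × 3.787 = 1.01728
oil→timber→donkey→oil: 2.333 × 0.8158 × 0.5289 = 1.00663
goat→donkey→timber→goat: 0.5723 × 1.176 × 1.471 = 0.99002
goat→timber→donkey→goat: 0.6555 × 0.8158 × 1.851 = 0.98984
Maximum is goat→donkey→oil→goat at 1.1463; arbitrage exists.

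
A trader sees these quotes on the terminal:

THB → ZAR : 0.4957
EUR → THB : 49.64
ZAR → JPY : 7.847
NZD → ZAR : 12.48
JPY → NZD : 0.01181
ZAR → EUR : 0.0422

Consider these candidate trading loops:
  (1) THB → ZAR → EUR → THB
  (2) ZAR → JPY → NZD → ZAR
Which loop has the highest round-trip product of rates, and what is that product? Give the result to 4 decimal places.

1.1566

(1) 0.4957 × 0.0422 × 49.64 = 1.03840
(2) 7.847 × 0.01181 × 12.48 = 1.15656
Highest is cycle (2) at 1.1566 (>1, arbitrage).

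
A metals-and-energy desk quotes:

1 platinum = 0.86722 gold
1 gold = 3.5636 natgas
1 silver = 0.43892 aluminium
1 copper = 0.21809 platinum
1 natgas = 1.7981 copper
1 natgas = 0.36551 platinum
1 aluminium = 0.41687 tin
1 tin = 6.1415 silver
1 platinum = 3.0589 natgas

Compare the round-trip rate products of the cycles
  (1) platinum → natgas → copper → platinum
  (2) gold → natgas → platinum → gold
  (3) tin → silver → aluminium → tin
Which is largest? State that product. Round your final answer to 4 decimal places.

1.1995

(1) 3.0589 × 1.7981 × 0.21809 = 1.19954
(2) 3.5636 × 0.36551 × 0.86722 = 1.12958
(3) 6.1415 × 0.43892 × 0.41687 = 1.12373
Highest is cycle (1) at 1.1995 (>1, arbitrage).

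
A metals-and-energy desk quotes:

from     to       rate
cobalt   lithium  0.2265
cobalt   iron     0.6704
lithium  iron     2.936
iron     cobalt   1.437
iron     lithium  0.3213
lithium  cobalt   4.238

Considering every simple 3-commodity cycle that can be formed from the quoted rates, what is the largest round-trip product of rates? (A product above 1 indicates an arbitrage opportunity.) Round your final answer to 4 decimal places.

cobalt→lithium→iron→cobalt: 0.2265 × 2.936 × 1.437 = 0.95561
cobalt→iron→lithium→cobalt: 0.6704 × 0.3213 × 4.238 = 0.91286
Maximum is cobalt→lithium→iron→cobalt at 0.9556; no arbitrage — every cycle loses value.

0.9556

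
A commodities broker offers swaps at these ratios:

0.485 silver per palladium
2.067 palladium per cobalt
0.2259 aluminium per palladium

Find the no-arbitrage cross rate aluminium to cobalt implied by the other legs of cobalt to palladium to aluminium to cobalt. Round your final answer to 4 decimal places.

2.1416

Known legs of the cycle: 2.067 × 0.2259 = 0.4669353
For no arbitrage the full-cycle product must be 1, so the missing rate is 1 / 0.4669353 ≈ 2.141624.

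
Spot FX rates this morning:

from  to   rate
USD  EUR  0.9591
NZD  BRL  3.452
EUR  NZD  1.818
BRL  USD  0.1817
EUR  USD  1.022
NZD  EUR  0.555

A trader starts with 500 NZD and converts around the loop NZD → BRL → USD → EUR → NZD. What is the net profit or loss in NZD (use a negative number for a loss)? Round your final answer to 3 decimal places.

500 NZD × 3.452 = 1726 BRL
1726 BRL × 0.1817 = 313.6142 USD
313.6142 USD × 0.9591 = 300.78737922 EUR
300.78737922 EUR × 1.818 = 546.83145542196 NZD
Net change: 546.83145542196 − 500 = 46.83145542196 NZD

46.831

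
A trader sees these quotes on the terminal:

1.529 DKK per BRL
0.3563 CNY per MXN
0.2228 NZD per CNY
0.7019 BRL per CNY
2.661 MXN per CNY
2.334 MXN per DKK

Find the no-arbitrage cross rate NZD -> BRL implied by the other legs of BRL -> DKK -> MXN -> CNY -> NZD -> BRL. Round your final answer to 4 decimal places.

3.5299

Known legs of the cycle: 1.529 × 2.334 × 0.3563 × 0.2228 = 0.28329528469704
For no arbitrage the full-cycle product must be 1, so the missing rate is 1 / 0.28329528469704 ≈ 3.529886.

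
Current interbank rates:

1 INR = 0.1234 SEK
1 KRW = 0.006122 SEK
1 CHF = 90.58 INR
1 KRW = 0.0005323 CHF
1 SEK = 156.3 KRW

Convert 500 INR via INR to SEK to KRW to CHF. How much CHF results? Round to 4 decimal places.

500 INR × 0.1234 = 61.7 SEK
61.7 SEK × 156.3 = 9643.71 KRW
9643.71 KRW × 0.0005323 = 5.133346833 CHF

5.1333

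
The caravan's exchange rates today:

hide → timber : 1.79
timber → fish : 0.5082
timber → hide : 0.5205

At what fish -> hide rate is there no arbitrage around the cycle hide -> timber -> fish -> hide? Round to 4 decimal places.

Known legs of the cycle: 1.79 × 0.5082 = 0.909678
For no arbitrage the full-cycle product must be 1, so the missing rate is 1 / 0.909678 ≈ 1.099290.

1.0993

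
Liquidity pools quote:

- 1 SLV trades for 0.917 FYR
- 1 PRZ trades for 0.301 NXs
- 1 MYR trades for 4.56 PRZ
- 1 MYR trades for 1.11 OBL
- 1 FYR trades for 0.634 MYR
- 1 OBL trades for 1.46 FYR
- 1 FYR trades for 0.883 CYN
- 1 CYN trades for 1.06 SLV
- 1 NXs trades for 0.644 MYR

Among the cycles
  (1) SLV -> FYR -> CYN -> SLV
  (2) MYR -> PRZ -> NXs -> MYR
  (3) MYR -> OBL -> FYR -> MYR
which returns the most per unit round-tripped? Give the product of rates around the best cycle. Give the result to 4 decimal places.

(1) 0.917 × 0.883 × 1.06 = 0.85829
(2) 4.56 × 0.301 × 0.644 = 0.88393
(3) 1.11 × 1.46 × 0.634 = 1.02746
Highest is cycle (3) at 1.0275 (>1, arbitrage).

1.0275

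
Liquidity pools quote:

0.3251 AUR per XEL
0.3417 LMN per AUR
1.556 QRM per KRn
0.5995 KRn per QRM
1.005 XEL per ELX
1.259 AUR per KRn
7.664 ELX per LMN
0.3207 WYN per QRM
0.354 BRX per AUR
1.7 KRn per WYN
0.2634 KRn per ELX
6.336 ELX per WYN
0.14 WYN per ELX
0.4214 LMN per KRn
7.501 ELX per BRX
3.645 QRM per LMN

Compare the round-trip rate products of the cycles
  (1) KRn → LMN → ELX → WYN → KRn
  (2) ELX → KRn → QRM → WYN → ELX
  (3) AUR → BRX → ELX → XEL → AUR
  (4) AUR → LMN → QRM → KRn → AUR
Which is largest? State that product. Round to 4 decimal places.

(1) 0.4214 × 7.664 × 0.14 × 1.7 = 0.76865
(2) 0.2634 × 1.556 × 0.3207 × 6.336 = 0.83280
(3) 0.354 × 7.501 × 1.005 × 0.3251 = 0.86757
(4) 0.3417 × 3.645 × 0.5995 × 1.259 = 0.94006
Highest is cycle (4) at 0.9401 (≤1, no arbitrage).

0.9401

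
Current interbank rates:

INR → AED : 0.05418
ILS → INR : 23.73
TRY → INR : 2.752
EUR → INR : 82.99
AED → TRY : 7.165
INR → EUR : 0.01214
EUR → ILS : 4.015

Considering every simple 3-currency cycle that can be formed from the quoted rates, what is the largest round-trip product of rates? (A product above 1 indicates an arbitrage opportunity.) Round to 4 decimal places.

1.1567

INR→EUR→ILS→INR: 0.01214 × 4.015 × 23.73 = 1.15665
INR→AED→TRY→INR: 0.05418 × 7.165 × 2.752 = 1.06833
Maximum is INR→EUR→ILS→INR at 1.1567; arbitrage exists.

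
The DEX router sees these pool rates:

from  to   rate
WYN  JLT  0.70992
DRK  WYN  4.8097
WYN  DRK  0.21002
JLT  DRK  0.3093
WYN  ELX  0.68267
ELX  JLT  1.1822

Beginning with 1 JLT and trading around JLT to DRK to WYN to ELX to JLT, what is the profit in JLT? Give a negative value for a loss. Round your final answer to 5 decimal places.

1 JLT × 0.3093 = 0.3093 DRK
0.3093 DRK × 4.8097 = 1.48764021 WYN
1.48764021 WYN × 0.68267 = 1.0155673421607 ELX
1.0155673421607 ELX × 1.1822 = 1.20060371190237954 JLT
Net change: 1.20060371190237954 − 1 = 0.20060371190237954 JLT

0.20060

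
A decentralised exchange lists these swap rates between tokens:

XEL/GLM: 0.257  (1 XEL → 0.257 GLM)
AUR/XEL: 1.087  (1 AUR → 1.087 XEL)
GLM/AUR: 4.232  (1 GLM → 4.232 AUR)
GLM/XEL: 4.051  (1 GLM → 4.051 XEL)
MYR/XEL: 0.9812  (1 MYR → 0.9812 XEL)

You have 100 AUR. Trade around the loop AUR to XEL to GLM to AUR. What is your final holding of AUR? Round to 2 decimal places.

100 AUR × 1.087 = 108.7 XEL
108.7 XEL × 0.257 = 27.9359 GLM
27.9359 GLM × 4.232 = 118.2247288 AUR

118.22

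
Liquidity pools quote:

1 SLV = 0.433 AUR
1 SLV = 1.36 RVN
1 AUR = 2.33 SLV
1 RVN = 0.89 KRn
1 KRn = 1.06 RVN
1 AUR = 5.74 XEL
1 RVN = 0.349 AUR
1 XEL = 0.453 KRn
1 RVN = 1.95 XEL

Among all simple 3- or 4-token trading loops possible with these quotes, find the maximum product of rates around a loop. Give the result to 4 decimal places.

RVN→AUR→SLV→RVN: 0.349 × 2.33 × 1.36 = 1.10591
KRn→RVN→AUR→XEL→KRn: 1.06 × 0.349 × 5.74 × 0.453 = 0.96193
KRn→RVN→XEL→KRn: 1.06 × 1.95 × 0.453 = 0.93635
Maximum is RVN→AUR→SLV→RVN at 1.1059; arbitrage exists.

1.1059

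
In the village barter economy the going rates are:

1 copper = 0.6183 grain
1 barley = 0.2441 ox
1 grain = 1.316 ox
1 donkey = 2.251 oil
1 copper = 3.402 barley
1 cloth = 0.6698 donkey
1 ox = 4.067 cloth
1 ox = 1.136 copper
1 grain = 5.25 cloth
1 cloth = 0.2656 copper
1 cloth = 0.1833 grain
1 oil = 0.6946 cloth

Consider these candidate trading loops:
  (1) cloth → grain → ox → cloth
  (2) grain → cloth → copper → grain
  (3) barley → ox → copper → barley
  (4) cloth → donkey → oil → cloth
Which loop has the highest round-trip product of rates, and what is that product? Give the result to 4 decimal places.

(1) 0.1833 × 1.316 × 4.067 = 0.98105
(2) 5.25 × 0.2656 × 0.6183 = 0.86216
(3) 0.2441 × 1.136 × 3.402 = 0.94337
(4) 0.6698 × 2.251 × 0.6946 = 1.04726
Highest is cycle (4) at 1.0473 (>1, arbitrage).

1.0473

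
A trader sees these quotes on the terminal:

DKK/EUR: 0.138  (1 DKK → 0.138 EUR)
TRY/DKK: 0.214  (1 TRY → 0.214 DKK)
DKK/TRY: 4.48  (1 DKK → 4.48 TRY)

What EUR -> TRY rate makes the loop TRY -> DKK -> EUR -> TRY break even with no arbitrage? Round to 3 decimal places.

33.862

Known legs of the cycle: 0.214 × 0.138 = 0.029532
For no arbitrage the full-cycle product must be 1, so the missing rate is 1 / 0.029532 ≈ 33.86157.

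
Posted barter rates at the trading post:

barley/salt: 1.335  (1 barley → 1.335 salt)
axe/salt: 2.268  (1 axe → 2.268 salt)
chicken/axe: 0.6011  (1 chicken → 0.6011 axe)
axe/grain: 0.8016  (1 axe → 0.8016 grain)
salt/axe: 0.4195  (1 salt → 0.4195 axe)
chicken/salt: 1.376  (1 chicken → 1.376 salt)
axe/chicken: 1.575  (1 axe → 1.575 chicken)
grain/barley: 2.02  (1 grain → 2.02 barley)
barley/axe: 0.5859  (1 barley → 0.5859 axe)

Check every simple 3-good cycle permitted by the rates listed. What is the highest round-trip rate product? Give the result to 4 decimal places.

0.9487

barley→axe→grain→barley: 0.5859 × 0.8016 × 2.02 = 0.94871
salt→axe→chicken→salt: 0.4195 × 1.575 × 1.376 = 0.90914
Maximum is barley→axe→grain→barley at 0.9487; no arbitrage — every cycle loses value.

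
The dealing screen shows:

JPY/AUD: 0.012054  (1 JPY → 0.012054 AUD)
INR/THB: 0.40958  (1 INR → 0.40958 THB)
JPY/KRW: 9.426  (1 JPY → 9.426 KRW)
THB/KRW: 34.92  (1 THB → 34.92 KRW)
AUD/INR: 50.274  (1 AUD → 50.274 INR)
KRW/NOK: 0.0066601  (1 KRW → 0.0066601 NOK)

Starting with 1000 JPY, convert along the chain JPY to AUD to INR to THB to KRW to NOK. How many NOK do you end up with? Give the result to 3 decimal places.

1000 JPY × 0.012054 = 12.054 AUD
12.054 AUD × 50.274 = 606.002796 INR
606.002796 INR × 0.40958 = 248.20662518568 THB
248.20662518568 THB × 34.92 = 8667.3753514839456 KRW
8667.3753514839456 KRW × 0.0066601 = 57.72558657841822609056 NOK

57.726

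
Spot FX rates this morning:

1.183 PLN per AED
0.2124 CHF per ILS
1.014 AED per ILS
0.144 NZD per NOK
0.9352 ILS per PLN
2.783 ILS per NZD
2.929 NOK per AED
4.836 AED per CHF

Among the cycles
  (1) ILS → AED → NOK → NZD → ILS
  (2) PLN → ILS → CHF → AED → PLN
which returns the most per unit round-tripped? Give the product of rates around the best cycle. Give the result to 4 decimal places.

1.1902

(1) 1.014 × 2.929 × 0.144 × 2.783 = 1.19024
(2) 0.9352 × 0.2124 × 4.836 × 1.183 = 1.13640
Highest is cycle (1) at 1.1902 (>1, arbitrage).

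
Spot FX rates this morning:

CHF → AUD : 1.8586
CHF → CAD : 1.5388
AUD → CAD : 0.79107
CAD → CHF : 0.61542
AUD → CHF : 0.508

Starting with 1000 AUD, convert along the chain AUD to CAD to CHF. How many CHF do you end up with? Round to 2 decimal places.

1000 AUD × 0.79107 = 791.07 CAD
791.07 CAD × 0.61542 = 486.8402994 CHF

486.84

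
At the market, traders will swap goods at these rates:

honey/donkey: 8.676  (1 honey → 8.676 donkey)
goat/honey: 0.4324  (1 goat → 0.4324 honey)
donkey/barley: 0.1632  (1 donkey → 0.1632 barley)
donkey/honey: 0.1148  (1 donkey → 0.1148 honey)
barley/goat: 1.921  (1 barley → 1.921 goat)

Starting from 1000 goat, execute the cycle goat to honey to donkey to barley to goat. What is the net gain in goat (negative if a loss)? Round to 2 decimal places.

176.12

1000 goat × 0.4324 = 432.4 honey
432.4 honey × 8.676 = 3751.5024 donkey
3751.5024 donkey × 0.1632 = 612.24519168 barley
612.24519168 barley × 1.921 = 1176.12301321728 goat
Net change: 1176.12301321728 − 1000 = 176.12301321728 goat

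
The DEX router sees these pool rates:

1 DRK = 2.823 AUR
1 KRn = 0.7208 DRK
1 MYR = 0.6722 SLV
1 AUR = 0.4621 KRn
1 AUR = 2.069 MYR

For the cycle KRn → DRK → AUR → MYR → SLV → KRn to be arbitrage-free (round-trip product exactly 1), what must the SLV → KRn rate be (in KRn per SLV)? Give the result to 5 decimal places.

0.35336

Known legs of the cycle: 0.7208 × 2.823 × 2.069 × 0.6722 = 2.82998839702512
For no arbitrage the full-cycle product must be 1, so the missing rate is 1 / 2.82998839702512 ≈ 0.3533583.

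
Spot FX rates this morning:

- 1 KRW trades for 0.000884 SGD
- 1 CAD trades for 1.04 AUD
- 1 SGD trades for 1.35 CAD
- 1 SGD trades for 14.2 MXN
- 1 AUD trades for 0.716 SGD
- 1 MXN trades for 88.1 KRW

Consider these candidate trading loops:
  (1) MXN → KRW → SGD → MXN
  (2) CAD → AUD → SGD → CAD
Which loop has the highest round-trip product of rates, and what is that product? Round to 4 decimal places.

1.1059

(1) 88.1 × 0.000884 × 14.2 = 1.10590
(2) 1.04 × 0.716 × 1.35 = 1.00526
Highest is cycle (1) at 1.1059 (>1, arbitrage).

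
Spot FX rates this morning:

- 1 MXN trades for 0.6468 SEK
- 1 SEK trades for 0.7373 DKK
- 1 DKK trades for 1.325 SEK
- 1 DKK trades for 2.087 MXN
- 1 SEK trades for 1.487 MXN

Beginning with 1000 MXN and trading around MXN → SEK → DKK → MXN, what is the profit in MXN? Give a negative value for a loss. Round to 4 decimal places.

-4.7397

1000 MXN × 0.6468 = 646.8 SEK
646.8 SEK × 0.7373 = 476.88564 DKK
476.88564 DKK × 2.087 = 995.26033068 MXN
Net change: 995.26033068 − 1000 = -4.73966932 MXN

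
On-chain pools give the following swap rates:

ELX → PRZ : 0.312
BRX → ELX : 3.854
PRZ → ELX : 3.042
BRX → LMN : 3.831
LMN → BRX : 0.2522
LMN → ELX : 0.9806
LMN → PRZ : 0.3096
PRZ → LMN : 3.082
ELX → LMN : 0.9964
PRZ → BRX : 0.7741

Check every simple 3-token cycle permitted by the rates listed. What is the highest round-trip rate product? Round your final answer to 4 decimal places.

ELX→LMN→BRX→ELX: 0.9964 × 0.2522 × 3.854 = 0.96848
ELX→PRZ→LMN→ELX: 0.312 × 3.082 × 0.9806 = 0.94293
ELX→LMN→PRZ→ELX: 0.9964 × 0.3096 × 3.042 = 0.93841
ELX→PRZ→BRX→ELX: 0.312 × 0.7741 × 3.854 = 0.93081
PRZ→BRX→LMN→PRZ: 0.7741 × 3.831 × 0.3096 = 0.91814
Maximum is ELX→LMN→BRX→ELX at 0.9685; no arbitrage — every cycle loses value.

0.9685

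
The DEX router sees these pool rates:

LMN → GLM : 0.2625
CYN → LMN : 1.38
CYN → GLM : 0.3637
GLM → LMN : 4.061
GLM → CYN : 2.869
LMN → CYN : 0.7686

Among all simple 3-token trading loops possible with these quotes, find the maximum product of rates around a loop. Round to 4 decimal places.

1.1352

CYN→GLM→LMN→CYN: 0.3637 × 4.061 × 0.7686 = 1.13521
CYN→LMN→GLM→CYN: 1.38 × 0.2625 × 2.869 = 1.03930
Maximum is CYN→GLM→LMN→CYN at 1.1352; arbitrage exists.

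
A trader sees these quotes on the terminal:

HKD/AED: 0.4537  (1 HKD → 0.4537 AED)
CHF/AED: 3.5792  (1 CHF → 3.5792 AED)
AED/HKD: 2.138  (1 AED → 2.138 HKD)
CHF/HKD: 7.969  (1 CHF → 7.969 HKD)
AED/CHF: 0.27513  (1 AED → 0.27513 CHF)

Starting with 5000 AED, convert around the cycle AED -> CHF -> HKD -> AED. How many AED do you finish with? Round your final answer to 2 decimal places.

5000 AED × 0.27513 = 1375.65 CHF
1375.65 CHF × 7.969 = 10962.55485 HKD
10962.55485 HKD × 0.4537 = 4973.711135445 AED

4973.71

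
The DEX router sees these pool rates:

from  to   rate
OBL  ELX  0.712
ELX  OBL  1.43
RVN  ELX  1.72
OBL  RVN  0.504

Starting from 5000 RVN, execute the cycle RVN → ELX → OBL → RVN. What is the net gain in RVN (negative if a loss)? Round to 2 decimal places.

1198.19

5000 RVN × 1.72 = 8600 ELX
8600 ELX × 1.43 = 12298 OBL
12298 OBL × 0.504 = 6198.192 RVN
Net change: 6198.192 − 5000 = 1198.192 RVN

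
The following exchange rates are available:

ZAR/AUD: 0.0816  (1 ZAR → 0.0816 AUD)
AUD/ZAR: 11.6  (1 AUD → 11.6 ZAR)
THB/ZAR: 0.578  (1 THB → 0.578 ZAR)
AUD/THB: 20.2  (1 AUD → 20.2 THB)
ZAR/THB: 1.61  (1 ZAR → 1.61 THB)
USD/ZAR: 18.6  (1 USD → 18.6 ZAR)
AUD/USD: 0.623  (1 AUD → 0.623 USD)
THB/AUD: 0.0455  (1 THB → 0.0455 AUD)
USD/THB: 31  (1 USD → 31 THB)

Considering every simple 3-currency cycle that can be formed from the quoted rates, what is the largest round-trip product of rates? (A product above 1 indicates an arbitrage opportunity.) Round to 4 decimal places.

0.9527

AUD→THB→ZAR→AUD: 20.2 × 0.578 × 0.0816 = 0.95273
USD→ZAR→AUD→USD: 18.6 × 0.0816 × 0.623 = 0.94556
USD→THB→AUD→USD: 31 × 0.0455 × 0.623 = 0.87874
AUD→ZAR→THB→AUD: 11.6 × 1.61 × 0.0455 = 0.84976
Maximum is AUD→THB→ZAR→AUD at 0.9527; no arbitrage — every cycle loses value.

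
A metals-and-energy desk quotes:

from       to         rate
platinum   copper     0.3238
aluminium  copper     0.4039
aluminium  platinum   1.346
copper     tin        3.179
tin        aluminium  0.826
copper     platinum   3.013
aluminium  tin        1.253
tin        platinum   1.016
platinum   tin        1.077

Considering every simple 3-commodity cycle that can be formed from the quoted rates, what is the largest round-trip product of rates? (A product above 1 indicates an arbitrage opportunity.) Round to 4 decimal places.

aluminium→platinum→tin→aluminium: 1.346 × 1.077 × 0.826 = 1.19740
aluminium→copper→tin→aluminium: 0.4039 × 3.179 × 0.826 = 1.06058
platinum→copper→tin→platinum: 0.3238 × 3.179 × 1.016 = 1.04583
Maximum is aluminium→platinum→tin→aluminium at 1.1974; arbitrage exists.

1.1974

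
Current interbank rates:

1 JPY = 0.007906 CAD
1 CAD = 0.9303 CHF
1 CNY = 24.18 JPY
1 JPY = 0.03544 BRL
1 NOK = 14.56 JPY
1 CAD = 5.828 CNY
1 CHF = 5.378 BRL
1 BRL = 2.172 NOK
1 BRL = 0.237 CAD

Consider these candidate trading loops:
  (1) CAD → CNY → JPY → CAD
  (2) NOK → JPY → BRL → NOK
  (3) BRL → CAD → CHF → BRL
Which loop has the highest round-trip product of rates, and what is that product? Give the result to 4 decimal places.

(1) 5.828 × 24.18 × 0.007906 = 1.11412
(2) 14.56 × 0.03544 × 2.172 = 1.12077
(3) 0.237 × 0.9303 × 5.378 = 1.18575
Highest is cycle (3) at 1.1857 (>1, arbitrage).

1.1857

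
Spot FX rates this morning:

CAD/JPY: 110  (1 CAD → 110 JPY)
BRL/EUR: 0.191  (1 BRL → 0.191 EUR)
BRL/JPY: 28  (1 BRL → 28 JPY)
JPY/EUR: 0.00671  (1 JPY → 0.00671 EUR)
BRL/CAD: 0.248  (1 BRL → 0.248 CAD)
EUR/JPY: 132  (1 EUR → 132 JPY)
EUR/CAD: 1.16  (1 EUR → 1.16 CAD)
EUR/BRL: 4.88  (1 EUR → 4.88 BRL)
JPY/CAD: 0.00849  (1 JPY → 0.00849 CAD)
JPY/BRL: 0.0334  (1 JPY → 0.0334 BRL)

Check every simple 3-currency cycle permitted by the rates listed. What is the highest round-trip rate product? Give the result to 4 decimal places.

JPY→EUR→BRL→JPY: 0.00671 × 4.88 × 28 = 0.91685
JPY→BRL→CAD→JPY: 0.0334 × 0.248 × 110 = 0.91115
JPY→EUR→CAD→JPY: 0.00671 × 1.16 × 110 = 0.85620
JPY→BRL→EUR→JPY: 0.0334 × 0.191 × 132 = 0.84208
Maximum is JPY→EUR→BRL→JPY at 0.9169; no arbitrage — every cycle loses value.

0.9169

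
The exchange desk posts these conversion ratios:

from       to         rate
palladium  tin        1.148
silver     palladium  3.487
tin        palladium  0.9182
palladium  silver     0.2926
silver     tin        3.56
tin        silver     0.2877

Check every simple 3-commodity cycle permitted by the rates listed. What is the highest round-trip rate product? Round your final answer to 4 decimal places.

palladium→tin→silver→palladium: 1.148 × 0.2877 × 3.487 = 1.15168
palladium→silver→tin→palladium: 0.2926 × 3.56 × 0.9182 = 0.95645
Maximum is palladium→tin→silver→palladium at 1.1517; arbitrage exists.

1.1517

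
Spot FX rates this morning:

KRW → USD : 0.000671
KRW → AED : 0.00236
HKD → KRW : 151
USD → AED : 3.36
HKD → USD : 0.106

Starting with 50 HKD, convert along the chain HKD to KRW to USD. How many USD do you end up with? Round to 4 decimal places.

5.0661

50 HKD × 151 = 7550 KRW
7550 KRW × 0.000671 = 5.06605 USD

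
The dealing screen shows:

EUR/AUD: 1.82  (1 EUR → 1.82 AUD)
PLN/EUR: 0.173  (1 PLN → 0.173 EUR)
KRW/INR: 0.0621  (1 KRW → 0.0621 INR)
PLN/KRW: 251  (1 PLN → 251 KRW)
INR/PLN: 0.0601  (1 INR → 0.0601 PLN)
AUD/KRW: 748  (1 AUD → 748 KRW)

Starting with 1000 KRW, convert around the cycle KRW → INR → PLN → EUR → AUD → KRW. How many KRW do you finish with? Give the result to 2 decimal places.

878.99

1000 KRW × 0.0621 = 62.1 INR
62.1 INR × 0.0601 = 3.73221 PLN
3.73221 PLN × 0.173 = 0.64567233 EUR
0.64567233 EUR × 1.82 = 1.1751236406 AUD
1.1751236406 AUD × 748 = 878.9924831688 KRW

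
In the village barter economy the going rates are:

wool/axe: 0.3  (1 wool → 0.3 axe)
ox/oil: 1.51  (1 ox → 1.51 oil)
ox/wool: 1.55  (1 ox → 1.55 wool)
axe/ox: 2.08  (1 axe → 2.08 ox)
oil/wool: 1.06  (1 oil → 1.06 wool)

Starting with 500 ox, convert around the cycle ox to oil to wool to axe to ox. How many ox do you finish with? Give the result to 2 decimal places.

500 ox × 1.51 = 755 oil
755 oil × 1.06 = 800.3 wool
800.3 wool × 0.3 = 240.09 axe
240.09 axe × 2.08 = 499.3872 ox

499.39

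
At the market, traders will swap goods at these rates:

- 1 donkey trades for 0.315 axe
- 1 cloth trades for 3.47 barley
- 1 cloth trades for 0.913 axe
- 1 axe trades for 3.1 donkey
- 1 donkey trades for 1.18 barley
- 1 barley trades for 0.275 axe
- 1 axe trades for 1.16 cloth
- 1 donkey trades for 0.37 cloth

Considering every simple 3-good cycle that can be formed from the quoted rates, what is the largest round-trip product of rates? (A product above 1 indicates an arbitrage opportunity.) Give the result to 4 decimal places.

1.1069

axe→cloth→barley→axe: 1.16 × 3.47 × 0.275 = 1.10693
axe→donkey→cloth→axe: 3.1 × 0.37 × 0.913 = 1.04721
axe→donkey→barley→axe: 3.1 × 1.18 × 0.275 = 1.00595
Maximum is axe→cloth→barley→axe at 1.1069; arbitrage exists.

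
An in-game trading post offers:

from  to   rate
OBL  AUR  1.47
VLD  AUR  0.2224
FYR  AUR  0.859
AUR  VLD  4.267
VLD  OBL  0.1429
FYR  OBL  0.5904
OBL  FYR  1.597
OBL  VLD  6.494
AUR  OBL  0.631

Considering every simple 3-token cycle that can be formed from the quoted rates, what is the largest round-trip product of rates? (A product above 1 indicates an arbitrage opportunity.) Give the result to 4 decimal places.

OBL→VLD→AUR→OBL: 6.494 × 0.2224 × 0.631 = 0.91133
OBL→AUR→VLD→OBL: 1.47 × 4.267 × 0.1429 = 0.89634
OBL→FYR→AUR→OBL: 1.597 × 0.859 × 0.631 = 0.86562
Maximum is OBL→VLD→AUR→OBL at 0.9113; no arbitrage — every cycle loses value.

0.9113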